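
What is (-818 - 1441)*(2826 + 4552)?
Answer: -16666902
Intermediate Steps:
(-818 - 1441)*(2826 + 4552) = -2259*7378 = -16666902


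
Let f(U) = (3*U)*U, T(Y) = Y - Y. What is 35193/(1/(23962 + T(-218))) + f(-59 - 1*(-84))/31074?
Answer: 8734846151053/10358 ≈ 8.4329e+8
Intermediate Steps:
T(Y) = 0
f(U) = 3*U**2
35193/(1/(23962 + T(-218))) + f(-59 - 1*(-84))/31074 = 35193/(1/(23962 + 0)) + (3*(-59 - 1*(-84))**2)/31074 = 35193/(1/23962) + (3*(-59 + 84)**2)*(1/31074) = 35193/(1/23962) + (3*25**2)*(1/31074) = 35193*23962 + (3*625)*(1/31074) = 843294666 + 1875*(1/31074) = 843294666 + 625/10358 = 8734846151053/10358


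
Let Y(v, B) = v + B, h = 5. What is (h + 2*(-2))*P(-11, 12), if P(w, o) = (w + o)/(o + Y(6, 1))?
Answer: 1/19 ≈ 0.052632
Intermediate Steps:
Y(v, B) = B + v
P(w, o) = (o + w)/(7 + o) (P(w, o) = (w + o)/(o + (1 + 6)) = (o + w)/(o + 7) = (o + w)/(7 + o))
(h + 2*(-2))*P(-11, 12) = (5 + 2*(-2))*((12 - 11)/(7 + 12)) = (5 - 4)*(1/19) = 1*((1/19)*1) = 1*(1/19) = 1/19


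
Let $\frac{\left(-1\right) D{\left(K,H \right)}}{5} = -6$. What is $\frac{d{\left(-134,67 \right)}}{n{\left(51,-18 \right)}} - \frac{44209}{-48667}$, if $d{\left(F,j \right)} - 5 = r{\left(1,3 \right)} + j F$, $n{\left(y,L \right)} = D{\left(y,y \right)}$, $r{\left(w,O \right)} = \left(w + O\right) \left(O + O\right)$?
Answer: $- \frac{144731571}{486670} \approx -297.39$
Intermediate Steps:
$r{\left(w,O \right)} = 2 O \left(O + w\right)$ ($r{\left(w,O \right)} = \left(O + w\right) 2 O = 2 O \left(O + w\right)$)
$D{\left(K,H \right)} = 30$ ($D{\left(K,H \right)} = \left(-5\right) \left(-6\right) = 30$)
$n{\left(y,L \right)} = 30$
$d{\left(F,j \right)} = 29 + F j$ ($d{\left(F,j \right)} = 5 + \left(2 \cdot 3 \left(3 + 1\right) + j F\right) = 5 + \left(2 \cdot 3 \cdot 4 + F j\right) = 5 + \left(24 + F j\right) = 29 + F j$)
$\frac{d{\left(-134,67 \right)}}{n{\left(51,-18 \right)}} - \frac{44209}{-48667} = \frac{29 - 8978}{30} - \frac{44209}{-48667} = \left(29 - 8978\right) \frac{1}{30} - - \frac{44209}{48667} = \left(-8949\right) \frac{1}{30} + \frac{44209}{48667} = - \frac{2983}{10} + \frac{44209}{48667} = - \frac{144731571}{486670}$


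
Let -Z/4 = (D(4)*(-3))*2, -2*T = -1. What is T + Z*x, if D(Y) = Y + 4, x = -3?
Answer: -1151/2 ≈ -575.50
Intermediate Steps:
T = 1/2 (T = -1/2*(-1) = 1/2 ≈ 0.50000)
D(Y) = 4 + Y
Z = 192 (Z = -4*(4 + 4)*(-3)*2 = -4*8*(-3)*2 = -(-96)*2 = -4*(-48) = 192)
T + Z*x = 1/2 + 192*(-3) = 1/2 - 576 = -1151/2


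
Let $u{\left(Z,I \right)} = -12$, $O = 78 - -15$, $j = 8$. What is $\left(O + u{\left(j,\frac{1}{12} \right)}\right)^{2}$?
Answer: $6561$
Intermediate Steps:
$O = 93$ ($O = 78 + 15 = 93$)
$\left(O + u{\left(j,\frac{1}{12} \right)}\right)^{2} = \left(93 - 12\right)^{2} = 81^{2} = 6561$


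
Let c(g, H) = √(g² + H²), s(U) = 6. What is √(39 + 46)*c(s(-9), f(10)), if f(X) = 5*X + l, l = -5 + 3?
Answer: 30*√221 ≈ 445.98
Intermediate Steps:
l = -2
f(X) = -2 + 5*X (f(X) = 5*X - 2 = -2 + 5*X)
c(g, H) = √(H² + g²)
√(39 + 46)*c(s(-9), f(10)) = √(39 + 46)*√((-2 + 5*10)² + 6²) = √85*√((-2 + 50)² + 36) = √85*√(48² + 36) = √85*√(2304 + 36) = √85*√2340 = √85*(6*√65) = 30*√221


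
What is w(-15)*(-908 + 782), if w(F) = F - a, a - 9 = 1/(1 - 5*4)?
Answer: 57330/19 ≈ 3017.4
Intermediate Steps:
a = 170/19 (a = 9 + 1/(1 - 5*4) = 9 + 1/(1 - 20) = 9 + 1/(-19) = 9 - 1/19 = 170/19 ≈ 8.9474)
w(F) = -170/19 + F (w(F) = F - 1*170/19 = F - 170/19 = -170/19 + F)
w(-15)*(-908 + 782) = (-170/19 - 15)*(-908 + 782) = -455/19*(-126) = 57330/19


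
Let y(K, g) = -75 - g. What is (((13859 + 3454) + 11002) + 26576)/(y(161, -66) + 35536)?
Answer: 54891/35527 ≈ 1.5450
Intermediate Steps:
(((13859 + 3454) + 11002) + 26576)/(y(161, -66) + 35536) = (((13859 + 3454) + 11002) + 26576)/((-75 - 1*(-66)) + 35536) = ((17313 + 11002) + 26576)/((-75 + 66) + 35536) = (28315 + 26576)/(-9 + 35536) = 54891/35527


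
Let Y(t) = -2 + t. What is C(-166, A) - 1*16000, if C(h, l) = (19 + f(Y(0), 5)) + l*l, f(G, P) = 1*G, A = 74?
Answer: -10507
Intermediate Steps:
f(G, P) = G
C(h, l) = 17 + l² (C(h, l) = (19 + (-2 + 0)) + l*l = (19 - 2) + l² = 17 + l²)
C(-166, A) - 1*16000 = (17 + 74²) - 1*16000 = (17 + 5476) - 16000 = 5493 - 16000 = -10507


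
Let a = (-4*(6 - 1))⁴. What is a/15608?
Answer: 20000/1951 ≈ 10.251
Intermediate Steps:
a = 160000 (a = (-4*5)⁴ = (-20)⁴ = 160000)
a/15608 = 160000/15608 = 160000*(1/15608) = 20000/1951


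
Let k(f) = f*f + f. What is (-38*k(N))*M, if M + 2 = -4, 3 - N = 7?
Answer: 2736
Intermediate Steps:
N = -4 (N = 3 - 1*7 = 3 - 7 = -4)
k(f) = f + f² (k(f) = f² + f = f + f²)
M = -6 (M = -2 - 4 = -6)
(-38*k(N))*M = -(-152)*(1 - 4)*(-6) = -(-152)*(-3)*(-6) = -38*12*(-6) = -456*(-6) = 2736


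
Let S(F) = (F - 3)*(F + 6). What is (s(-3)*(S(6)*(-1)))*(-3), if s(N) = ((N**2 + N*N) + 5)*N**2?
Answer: 22356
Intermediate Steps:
S(F) = (-3 + F)*(6 + F)
s(N) = N**2*(5 + 2*N**2) (s(N) = ((N**2 + N**2) + 5)*N**2 = (2*N**2 + 5)*N**2 = (5 + 2*N**2)*N**2 = N**2*(5 + 2*N**2))
(s(-3)*(S(6)*(-1)))*(-3) = (((-3)**2*(5 + 2*(-3)**2))*((-18 + 6**2 + 3*6)*(-1)))*(-3) = ((9*(5 + 2*9))*((-18 + 36 + 18)*(-1)))*(-3) = ((9*(5 + 18))*(36*(-1)))*(-3) = ((9*23)*(-36))*(-3) = (207*(-36))*(-3) = -7452*(-3) = 22356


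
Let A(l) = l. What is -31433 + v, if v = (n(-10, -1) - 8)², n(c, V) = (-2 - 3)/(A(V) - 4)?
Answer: -31384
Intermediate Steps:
n(c, V) = -5/(-4 + V) (n(c, V) = (-2 - 3)/(V - 4) = -5/(-4 + V))
v = 49 (v = (-5/(-4 - 1) - 8)² = (-5/(-5) - 8)² = (-5*(-⅕) - 8)² = (1 - 8)² = (-7)² = 49)
-31433 + v = -31433 + 49 = -31384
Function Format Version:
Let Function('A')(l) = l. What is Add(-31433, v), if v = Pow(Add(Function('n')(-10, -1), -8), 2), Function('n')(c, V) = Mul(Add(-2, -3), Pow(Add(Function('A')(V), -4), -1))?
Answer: -31384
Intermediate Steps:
Function('n')(c, V) = Mul(-5, Pow(Add(-4, V), -1)) (Function('n')(c, V) = Mul(Add(-2, -3), Pow(Add(V, -4), -1)) = Mul(-5, Pow(Add(-4, V), -1)))
v = 49 (v = Pow(Add(Mul(-5, Pow(Add(-4, -1), -1)), -8), 2) = Pow(Add(Mul(-5, Pow(-5, -1)), -8), 2) = Pow(Add(Mul(-5, Rational(-1, 5)), -8), 2) = Pow(Add(1, -8), 2) = Pow(-7, 2) = 49)
Add(-31433, v) = Add(-31433, 49) = -31384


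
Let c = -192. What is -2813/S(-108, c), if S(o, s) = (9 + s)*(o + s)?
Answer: -2813/54900 ≈ -0.051239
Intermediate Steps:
-2813/S(-108, c) = -2813/((-192)² + 9*(-108) + 9*(-192) - 108*(-192)) = -2813/(36864 - 972 - 1728 + 20736) = -2813/54900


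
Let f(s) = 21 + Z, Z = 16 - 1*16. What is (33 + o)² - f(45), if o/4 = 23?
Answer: 15604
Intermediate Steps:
o = 92 (o = 4*23 = 92)
Z = 0 (Z = 16 - 16 = 0)
f(s) = 21 (f(s) = 21 + 0 = 21)
(33 + o)² - f(45) = (33 + 92)² - 1*21 = 125² - 21 = 15625 - 21 = 15604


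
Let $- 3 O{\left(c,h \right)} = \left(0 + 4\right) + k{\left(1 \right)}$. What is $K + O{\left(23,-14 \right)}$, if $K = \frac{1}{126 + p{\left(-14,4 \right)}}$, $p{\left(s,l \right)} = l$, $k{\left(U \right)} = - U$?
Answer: $- \frac{129}{130} \approx -0.99231$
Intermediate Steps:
$O{\left(c,h \right)} = -1$ ($O{\left(c,h \right)} = - \frac{\left(0 + 4\right) - 1}{3} = - \frac{4 - 1}{3} = \left(- \frac{1}{3}\right) 3 = -1$)
$K = \frac{1}{130}$ ($K = \frac{1}{126 + 4} = \frac{1}{130} \approx 0.0076923$)
$K + O{\left(23,-14 \right)} = \frac{1}{130} - 1 = - \frac{129}{130}$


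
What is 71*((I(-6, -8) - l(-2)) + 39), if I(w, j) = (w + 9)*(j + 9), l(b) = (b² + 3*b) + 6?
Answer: 2698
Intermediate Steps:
l(b) = 6 + b² + 3*b
I(w, j) = (9 + j)*(9 + w) (I(w, j) = (9 + w)*(9 + j) = (9 + j)*(9 + w))
71*((I(-6, -8) - l(-2)) + 39) = 71*(((81 + 9*(-8) + 9*(-6) - 8*(-6)) - (6 + (-2)² + 3*(-2))) + 39) = 71*(((81 - 72 - 54 + 48) - (6 + 4 - 6)) + 39) = 71*((3 - 1*4) + 39) = 71*((3 - 4) + 39) = 71*(-1 + 39) = 71*38 = 2698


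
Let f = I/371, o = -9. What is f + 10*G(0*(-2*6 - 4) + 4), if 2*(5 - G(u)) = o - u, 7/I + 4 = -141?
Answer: 883774/7685 ≈ 115.00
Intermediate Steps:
I = -7/145 (I = 7/(-4 - 141) = 7/(-145) = 7*(-1/145) = -7/145 ≈ -0.048276)
G(u) = 19/2 + u/2 (G(u) = 5 - (-9 - u)/2 = 5 + (9/2 + u/2) = 19/2 + u/2)
f = -1/7685 (f = -7/145/371 = -7/145*1/371 = -1/7685 ≈ -0.00013012)
f + 10*G(0*(-2*6 - 4) + 4) = -1/7685 + 10*(19/2 + (0*(-2*6 - 4) + 4)/2) = -1/7685 + 10*(19/2 + (0*(-12 - 4) + 4)/2) = -1/7685 + 10*(19/2 + (0*(-16) + 4)/2) = -1/7685 + 10*(19/2 + (0 + 4)/2) = -1/7685 + 10*(19/2 + (½)*4) = -1/7685 + 10*(19/2 + 2) = -1/7685 + 10*(23/2) = -1/7685 + 115 = 883774/7685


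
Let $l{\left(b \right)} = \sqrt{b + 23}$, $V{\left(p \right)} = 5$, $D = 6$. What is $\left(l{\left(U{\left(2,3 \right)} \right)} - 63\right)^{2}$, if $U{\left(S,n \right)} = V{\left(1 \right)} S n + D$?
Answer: $\left(63 - \sqrt{59}\right)^{2} \approx 3060.2$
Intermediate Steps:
$U{\left(S,n \right)} = 6 + 5 S n$ ($U{\left(S,n \right)} = 5 S n + 6 = 6 + 5 S n$)
$l{\left(b \right)} = \sqrt{23 + b}$
$\left(l{\left(U{\left(2,3 \right)} \right)} - 63\right)^{2} = \left(\sqrt{23 + \left(6 + 5 \cdot 2 \cdot 3\right)} - 63\right)^{2} = \left(\sqrt{23 + \left(6 + 30\right)} - 63\right)^{2} = \left(\sqrt{23 + 36} - 63\right)^{2} = \left(\sqrt{59} - 63\right)^{2} = \left(-63 + \sqrt{59}\right)^{2}$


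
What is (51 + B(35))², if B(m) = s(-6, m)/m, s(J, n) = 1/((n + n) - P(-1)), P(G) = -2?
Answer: 16517647441/6350400 ≈ 2601.0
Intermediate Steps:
s(J, n) = 1/(2 + 2*n) (s(J, n) = 1/((n + n) - 1*(-2)) = 1/(2*n + 2) = 1/(2 + 2*n))
B(m) = 1/(2*m*(1 + m)) (B(m) = (1/(2*(1 + m)))/m = 1/(2*m*(1 + m)))
(51 + B(35))² = (51 + (½)/(35*(1 + 35)))² = (51 + (½)*(1/35)/36)² = (51 + (½)*(1/35)*(1/36))² = (51 + 1/2520)² = (128521/2520)² = 16517647441/6350400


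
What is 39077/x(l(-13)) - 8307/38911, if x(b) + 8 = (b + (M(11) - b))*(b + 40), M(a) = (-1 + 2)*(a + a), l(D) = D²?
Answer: 1482396017/178601490 ≈ 8.3000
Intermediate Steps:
M(a) = 2*a (M(a) = 1*(2*a) = 2*a)
x(b) = 872 + 22*b (x(b) = -8 + (b + (2*11 - b))*(b + 40) = -8 + (b + (22 - b))*(40 + b) = -8 + 22*(40 + b) = -8 + (880 + 22*b) = 872 + 22*b)
39077/x(l(-13)) - 8307/38911 = 39077/(872 + 22*(-13)²) - 8307/38911 = 39077/(872 + 22*169) - 8307*1/38911 = 39077/(872 + 3718) - 8307/38911 = 39077/4590 - 8307/38911 = 1482396017/178601490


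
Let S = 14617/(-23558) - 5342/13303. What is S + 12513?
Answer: 3921154725175/313392074 ≈ 12512.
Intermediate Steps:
S = -320296787/313392074 (S = 14617*(-1/23558) - 5342*1/13303 = -14617/23558 - 5342/13303 = -320296787/313392074 ≈ -1.0220)
S + 12513 = -320296787/313392074 + 12513 = 3921154725175/313392074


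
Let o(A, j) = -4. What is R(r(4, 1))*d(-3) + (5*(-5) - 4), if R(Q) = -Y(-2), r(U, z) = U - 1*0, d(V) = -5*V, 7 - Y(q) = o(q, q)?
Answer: -194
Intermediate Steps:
Y(q) = 11 (Y(q) = 7 - 1*(-4) = 7 + 4 = 11)
r(U, z) = U (r(U, z) = U + 0 = U)
R(Q) = -11 (R(Q) = -1*11 = -11)
R(r(4, 1))*d(-3) + (5*(-5) - 4) = -(-55)*(-3) + (5*(-5) - 4) = -11*15 + (-25 - 4) = -165 - 29 = -194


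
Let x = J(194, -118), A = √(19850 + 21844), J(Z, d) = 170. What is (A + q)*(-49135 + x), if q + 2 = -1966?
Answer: 96363120 - 48965*√41694 ≈ 8.6365e+7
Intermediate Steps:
q = -1968 (q = -2 - 1966 = -1968)
A = √41694 ≈ 204.19
x = 170
(A + q)*(-49135 + x) = (√41694 - 1968)*(-49135 + 170) = (-1968 + √41694)*(-48965) = 96363120 - 48965*√41694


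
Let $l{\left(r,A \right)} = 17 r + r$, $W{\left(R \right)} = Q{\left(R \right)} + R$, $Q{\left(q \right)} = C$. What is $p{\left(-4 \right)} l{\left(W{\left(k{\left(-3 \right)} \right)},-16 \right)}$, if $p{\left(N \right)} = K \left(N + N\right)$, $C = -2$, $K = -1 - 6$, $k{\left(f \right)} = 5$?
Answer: $3024$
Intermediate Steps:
$K = -7$ ($K = -1 - 6 = -7$)
$Q{\left(q \right)} = -2$
$p{\left(N \right)} = - 14 N$ ($p{\left(N \right)} = - 7 \left(N + N\right) = - 7 \cdot 2 N = - 14 N$)
$W{\left(R \right)} = -2 + R$
$l{\left(r,A \right)} = 18 r$
$p{\left(-4 \right)} l{\left(W{\left(k{\left(-3 \right)} \right)},-16 \right)} = \left(-14\right) \left(-4\right) 18 \left(-2 + 5\right) = 56 \cdot 18 \cdot 3 = 56 \cdot 54 = 3024$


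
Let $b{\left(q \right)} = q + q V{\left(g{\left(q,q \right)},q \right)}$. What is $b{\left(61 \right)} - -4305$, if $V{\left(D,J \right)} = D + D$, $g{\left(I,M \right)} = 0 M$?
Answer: $4366$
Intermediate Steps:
$g{\left(I,M \right)} = 0$
$V{\left(D,J \right)} = 2 D$
$b{\left(q \right)} = q$ ($b{\left(q \right)} = q + q 2 \cdot 0 = q + q 0 = q + 0 = q$)
$b{\left(61 \right)} - -4305 = 61 - -4305 = 61 + 4305 = 4366$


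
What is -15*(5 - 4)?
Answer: -15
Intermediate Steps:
-15*(5 - 4) = -15*1 = -15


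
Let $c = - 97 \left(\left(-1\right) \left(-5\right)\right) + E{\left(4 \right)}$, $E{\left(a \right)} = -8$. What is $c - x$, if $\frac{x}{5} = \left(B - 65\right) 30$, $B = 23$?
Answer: $5807$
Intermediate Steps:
$x = -6300$ ($x = 5 \left(23 - 65\right) 30 = 5 \left(\left(-42\right) 30\right) = 5 \left(-1260\right) = -6300$)
$c = -493$ ($c = - 97 \left(\left(-1\right) \left(-5\right)\right) - 8 = \left(-97\right) 5 - 8 = -485 - 8 = -493$)
$c - x = -493 - -6300 = -493 + 6300 = 5807$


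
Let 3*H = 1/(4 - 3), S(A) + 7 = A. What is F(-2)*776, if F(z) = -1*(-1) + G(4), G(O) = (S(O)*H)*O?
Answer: -2328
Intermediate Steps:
S(A) = -7 + A
H = ⅓ (H = 1/(3*(4 - 3)) = (⅓)/1 = (⅓)*1 = ⅓ ≈ 0.33333)
G(O) = O*(-7/3 + O/3) (G(O) = ((-7 + O)*(⅓))*O = (-7/3 + O/3)*O = O*(-7/3 + O/3))
F(z) = -3 (F(z) = -1*(-1) + (⅓)*4*(-7 + 4) = 1 + (⅓)*4*(-3) = 1 - 4 = -3)
F(-2)*776 = -3*776 = -2328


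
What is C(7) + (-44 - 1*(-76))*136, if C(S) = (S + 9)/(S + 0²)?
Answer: 30480/7 ≈ 4354.3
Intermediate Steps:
C(S) = (9 + S)/S (C(S) = (9 + S)/(S + 0) = (9 + S)/S)
C(7) + (-44 - 1*(-76))*136 = (9 + 7)/7 + (-44 - 1*(-76))*136 = (⅐)*16 + (-44 + 76)*136 = 16/7 + 32*136 = 16/7 + 4352 = 30480/7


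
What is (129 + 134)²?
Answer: 69169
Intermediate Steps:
(129 + 134)² = 263² = 69169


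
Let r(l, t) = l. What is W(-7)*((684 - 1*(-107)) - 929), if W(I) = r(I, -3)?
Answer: 966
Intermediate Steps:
W(I) = I
W(-7)*((684 - 1*(-107)) - 929) = -7*((684 - 1*(-107)) - 929) = -7*((684 + 107) - 929) = -7*(791 - 929) = -7*(-138) = 966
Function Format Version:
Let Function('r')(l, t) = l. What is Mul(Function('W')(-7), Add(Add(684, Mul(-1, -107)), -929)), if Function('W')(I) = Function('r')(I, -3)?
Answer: 966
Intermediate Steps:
Function('W')(I) = I
Mul(Function('W')(-7), Add(Add(684, Mul(-1, -107)), -929)) = Mul(-7, Add(Add(684, Mul(-1, -107)), -929)) = Mul(-7, Add(Add(684, 107), -929)) = Mul(-7, Add(791, -929)) = Mul(-7, -138) = 966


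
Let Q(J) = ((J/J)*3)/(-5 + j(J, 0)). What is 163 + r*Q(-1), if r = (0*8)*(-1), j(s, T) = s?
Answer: 163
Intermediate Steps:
r = 0 (r = 0*(-1) = 0)
Q(J) = 3/(-5 + J) (Q(J) = ((J/J)*3)/(-5 + J) = (1*3)/(-5 + J) = 3/(-5 + J))
163 + r*Q(-1) = 163 + 0*(3/(-5 - 1)) = 163 + 0*(3/(-6)) = 163 + 0*(3*(-⅙)) = 163 + 0*(-½) = 163 + 0 = 163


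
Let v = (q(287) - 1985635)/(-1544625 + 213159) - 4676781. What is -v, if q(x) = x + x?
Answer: 2075657635295/443822 ≈ 4.6768e+6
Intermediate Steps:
q(x) = 2*x
v = -2075657635295/443822 (v = (2*287 - 1985635)/(-1544625 + 213159) - 4676781 = (574 - 1985635)/(-1331466) - 4676781 = -1985061*(-1/1331466) - 4676781 = 661687/443822 - 4676781 = -2075657635295/443822 ≈ -4.6768e+6)
-v = -1*(-2075657635295/443822) = 2075657635295/443822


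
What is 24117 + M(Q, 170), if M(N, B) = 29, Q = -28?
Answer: 24146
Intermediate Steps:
24117 + M(Q, 170) = 24117 + 29 = 24146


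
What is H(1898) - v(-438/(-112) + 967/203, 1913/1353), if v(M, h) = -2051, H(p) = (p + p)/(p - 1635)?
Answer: 543209/263 ≈ 2065.4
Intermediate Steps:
H(p) = 2*p/(-1635 + p) (H(p) = (2*p)/(-1635 + p) = 2*p/(-1635 + p))
H(1898) - v(-438/(-112) + 967/203, 1913/1353) = 2*1898/(-1635 + 1898) - 1*(-2051) = 2*1898/263 + 2051 = 2*1898*(1/263) + 2051 = 3796/263 + 2051 = 543209/263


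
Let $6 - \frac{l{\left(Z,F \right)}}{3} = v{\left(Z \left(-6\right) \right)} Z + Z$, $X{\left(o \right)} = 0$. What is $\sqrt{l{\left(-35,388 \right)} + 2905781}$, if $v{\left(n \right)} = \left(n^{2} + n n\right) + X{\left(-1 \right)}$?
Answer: $2 \sqrt{3041726} \approx 3488.1$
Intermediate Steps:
$v{\left(n \right)} = 2 n^{2}$ ($v{\left(n \right)} = \left(n^{2} + n n\right) + 0 = \left(n^{2} + n^{2}\right) + 0 = 2 n^{2} + 0 = 2 n^{2}$)
$l{\left(Z,F \right)} = 18 - 216 Z^{3} - 3 Z$ ($l{\left(Z,F \right)} = 18 - 3 \left(2 \left(Z \left(-6\right)\right)^{2} Z + Z\right) = 18 - 3 \left(2 \left(- 6 Z\right)^{2} Z + Z\right) = 18 - 3 \left(2 \cdot 36 Z^{2} Z + Z\right) = 18 - 3 \left(72 Z^{2} Z + Z\right) = 18 - 3 \left(72 Z^{3} + Z\right) = 18 - 3 \left(Z + 72 Z^{3}\right) = 18 - \left(3 Z + 216 Z^{3}\right) = 18 - 216 Z^{3} - 3 Z$)
$\sqrt{l{\left(-35,388 \right)} + 2905781} = \sqrt{\left(18 - 216 \left(-35\right)^{3} - -105\right) + 2905781} = \sqrt{\left(18 - -9261000 + 105\right) + 2905781} = \sqrt{\left(18 + 9261000 + 105\right) + 2905781} = \sqrt{9261123 + 2905781} = \sqrt{12166904} = 2 \sqrt{3041726}$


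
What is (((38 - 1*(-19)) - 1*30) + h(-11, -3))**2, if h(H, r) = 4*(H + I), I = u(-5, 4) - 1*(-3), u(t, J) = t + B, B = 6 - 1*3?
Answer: 169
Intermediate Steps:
B = 3 (B = 6 - 3 = 3)
u(t, J) = 3 + t (u(t, J) = t + 3 = 3 + t)
I = 1 (I = (3 - 5) - 1*(-3) = -2 + 3 = 1)
h(H, r) = 4 + 4*H (h(H, r) = 4*(H + 1) = 4*(1 + H) = 4 + 4*H)
(((38 - 1*(-19)) - 1*30) + h(-11, -3))**2 = (((38 - 1*(-19)) - 1*30) + (4 + 4*(-11)))**2 = (((38 + 19) - 30) + (4 - 44))**2 = ((57 - 30) - 40)**2 = (27 - 40)**2 = (-13)**2 = 169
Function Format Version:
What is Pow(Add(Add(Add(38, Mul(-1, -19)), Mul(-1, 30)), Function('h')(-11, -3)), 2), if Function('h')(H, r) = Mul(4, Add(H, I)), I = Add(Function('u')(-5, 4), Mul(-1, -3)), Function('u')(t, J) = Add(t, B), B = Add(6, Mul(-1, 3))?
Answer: 169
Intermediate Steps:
B = 3 (B = Add(6, -3) = 3)
Function('u')(t, J) = Add(3, t) (Function('u')(t, J) = Add(t, 3) = Add(3, t))
I = 1 (I = Add(Add(3, -5), Mul(-1, -3)) = Add(-2, 3) = 1)
Function('h')(H, r) = Add(4, Mul(4, H)) (Function('h')(H, r) = Mul(4, Add(H, 1)) = Mul(4, Add(1, H)) = Add(4, Mul(4, H)))
Pow(Add(Add(Add(38, Mul(-1, -19)), Mul(-1, 30)), Function('h')(-11, -3)), 2) = Pow(Add(Add(Add(38, Mul(-1, -19)), Mul(-1, 30)), Add(4, Mul(4, -11))), 2) = Pow(Add(Add(Add(38, 19), -30), Add(4, -44)), 2) = Pow(Add(Add(57, -30), -40), 2) = Pow(Add(27, -40), 2) = Pow(-13, 2) = 169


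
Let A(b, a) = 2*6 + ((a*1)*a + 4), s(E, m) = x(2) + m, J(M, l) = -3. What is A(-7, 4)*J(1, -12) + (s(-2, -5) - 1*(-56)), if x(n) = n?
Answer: -43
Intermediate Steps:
s(E, m) = 2 + m
A(b, a) = 16 + a**2 (A(b, a) = 12 + (a*a + 4) = 12 + (a**2 + 4) = 12 + (4 + a**2) = 16 + a**2)
A(-7, 4)*J(1, -12) + (s(-2, -5) - 1*(-56)) = (16 + 4**2)*(-3) + ((2 - 5) - 1*(-56)) = (16 + 16)*(-3) + (-3 + 56) = 32*(-3) + 53 = -96 + 53 = -43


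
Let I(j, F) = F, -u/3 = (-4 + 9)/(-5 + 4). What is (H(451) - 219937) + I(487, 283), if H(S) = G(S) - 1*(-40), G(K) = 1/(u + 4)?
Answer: -4172665/19 ≈ -2.1961e+5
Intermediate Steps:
u = 15 (u = -3*(-4 + 9)/(-5 + 4) = -15/(-1) = -15*(-1) = -3*(-5) = 15)
G(K) = 1/19 (G(K) = 1/(15 + 4) = 1/19)
H(S) = 761/19 (H(S) = 1/19 - 1*(-40) = 1/19 + 40 = 761/19)
(H(451) - 219937) + I(487, 283) = (761/19 - 219937) + 283 = -4178042/19 + 283 = -4172665/19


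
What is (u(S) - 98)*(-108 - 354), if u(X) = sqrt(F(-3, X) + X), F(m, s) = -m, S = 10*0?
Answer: 45276 - 462*sqrt(3) ≈ 44476.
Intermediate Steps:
S = 0
u(X) = sqrt(3 + X) (u(X) = sqrt(-1*(-3) + X) = sqrt(3 + X))
(u(S) - 98)*(-108 - 354) = (sqrt(3 + 0) - 98)*(-108 - 354) = (sqrt(3) - 98)*(-462) = (-98 + sqrt(3))*(-462) = 45276 - 462*sqrt(3)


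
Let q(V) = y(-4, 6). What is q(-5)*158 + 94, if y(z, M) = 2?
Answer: 410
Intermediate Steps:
q(V) = 2
q(-5)*158 + 94 = 2*158 + 94 = 316 + 94 = 410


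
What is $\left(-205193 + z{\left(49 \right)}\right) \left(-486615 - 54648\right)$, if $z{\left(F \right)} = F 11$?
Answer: $110771638002$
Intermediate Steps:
$z{\left(F \right)} = 11 F$
$\left(-205193 + z{\left(49 \right)}\right) \left(-486615 - 54648\right) = \left(-205193 + 11 \cdot 49\right) \left(-486615 - 54648\right) = \left(-205193 + 539\right) \left(-541263\right) = \left(-204654\right) \left(-541263\right) = 110771638002$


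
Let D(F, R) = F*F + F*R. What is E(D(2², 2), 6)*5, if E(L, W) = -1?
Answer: -5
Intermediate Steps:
D(F, R) = F² + F*R
E(D(2², 2), 6)*5 = -1*5 = -5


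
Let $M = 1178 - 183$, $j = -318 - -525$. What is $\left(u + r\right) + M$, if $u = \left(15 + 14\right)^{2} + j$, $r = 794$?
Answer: $2837$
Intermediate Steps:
$j = 207$ ($j = -318 + 525 = 207$)
$M = 995$ ($M = 1178 - 183 = 995$)
$u = 1048$ ($u = \left(15 + 14\right)^{2} + 207 = 29^{2} + 207 = 841 + 207 = 1048$)
$\left(u + r\right) + M = \left(1048 + 794\right) + 995 = 1842 + 995 = 2837$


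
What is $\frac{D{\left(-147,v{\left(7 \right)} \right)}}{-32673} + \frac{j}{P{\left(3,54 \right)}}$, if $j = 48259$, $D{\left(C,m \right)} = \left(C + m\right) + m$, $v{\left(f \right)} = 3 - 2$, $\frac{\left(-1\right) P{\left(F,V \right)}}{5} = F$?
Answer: $- \frac{525588044}{163365} \approx -3217.3$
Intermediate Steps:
$P{\left(F,V \right)} = - 5 F$
$v{\left(f \right)} = 1$
$D{\left(C,m \right)} = C + 2 m$
$\frac{D{\left(-147,v{\left(7 \right)} \right)}}{-32673} + \frac{j}{P{\left(3,54 \right)}} = \frac{-147 + 2 \cdot 1}{-32673} + \frac{48259}{\left(-5\right) 3} = \left(-147 + 2\right) \left(- \frac{1}{32673}\right) + \frac{48259}{-15} = \left(-145\right) \left(- \frac{1}{32673}\right) + 48259 \left(- \frac{1}{15}\right) = \frac{145}{32673} - \frac{48259}{15} = - \frac{525588044}{163365}$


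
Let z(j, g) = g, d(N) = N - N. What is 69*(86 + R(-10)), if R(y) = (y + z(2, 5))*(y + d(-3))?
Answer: 9384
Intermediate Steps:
d(N) = 0
R(y) = y*(5 + y) (R(y) = (y + 5)*(y + 0) = (5 + y)*y = y*(5 + y))
69*(86 + R(-10)) = 69*(86 - 10*(5 - 10)) = 69*(86 - 10*(-5)) = 69*(86 + 50) = 69*136 = 9384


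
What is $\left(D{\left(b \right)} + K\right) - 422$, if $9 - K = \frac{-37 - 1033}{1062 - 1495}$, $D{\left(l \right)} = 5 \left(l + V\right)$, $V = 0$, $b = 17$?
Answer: $- \frac{143094}{433} \approx -330.47$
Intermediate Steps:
$D{\left(l \right)} = 5 l$ ($D{\left(l \right)} = 5 \left(l + 0\right) = 5 l$)
$K = \frac{2827}{433}$ ($K = 9 - \frac{-37 - 1033}{1062 - 1495} = 9 - - \frac{1070}{-433} = 9 - \left(-1070\right) \left(- \frac{1}{433}\right) = 9 - \frac{1070}{433} = \frac{2827}{433} \approx 6.5289$)
$\left(D{\left(b \right)} + K\right) - 422 = \left(5 \cdot 17 + \frac{2827}{433}\right) - 422 = \left(85 + \frac{2827}{433}\right) - 422 = \frac{39632}{433} - 422 = - \frac{143094}{433}$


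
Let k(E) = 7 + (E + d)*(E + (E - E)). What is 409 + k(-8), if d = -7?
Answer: 536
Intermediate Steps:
k(E) = 7 + E*(-7 + E) (k(E) = 7 + (E - 7)*(E + (E - E)) = 7 + (-7 + E)*(E + 0) = 7 + (-7 + E)*E = 7 + E*(-7 + E))
409 + k(-8) = 409 + (7 + (-8)² - 7*(-8)) = 409 + (7 + 64 + 56) = 409 + 127 = 536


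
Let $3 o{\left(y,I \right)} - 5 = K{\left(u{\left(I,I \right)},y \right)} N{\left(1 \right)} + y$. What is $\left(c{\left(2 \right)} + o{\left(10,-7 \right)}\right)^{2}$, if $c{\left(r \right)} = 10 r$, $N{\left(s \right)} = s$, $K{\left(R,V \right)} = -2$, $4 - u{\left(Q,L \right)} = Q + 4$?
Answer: $\frac{5329}{9} \approx 592.11$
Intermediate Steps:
$u{\left(Q,L \right)} = - Q$ ($u{\left(Q,L \right)} = 4 - \left(Q + 4\right) = 4 - \left(4 + Q\right) = - Q$)
$o{\left(y,I \right)} = 1 + \frac{y}{3}$ ($o{\left(y,I \right)} = \frac{5}{3} + \frac{\left(-2\right) 1 + y}{3} = \frac{5}{3} + \frac{-2 + y}{3} = \frac{5}{3} + \left(- \frac{2}{3} + \frac{y}{3}\right) = 1 + \frac{y}{3}$)
$\left(c{\left(2 \right)} + o{\left(10,-7 \right)}\right)^{2} = \left(10 \cdot 2 + \left(1 + \frac{1}{3} \cdot 10\right)\right)^{2} = \left(20 + \left(1 + \frac{10}{3}\right)\right)^{2} = \left(20 + \frac{13}{3}\right)^{2} = \left(\frac{73}{3}\right)^{2} = \frac{5329}{9}$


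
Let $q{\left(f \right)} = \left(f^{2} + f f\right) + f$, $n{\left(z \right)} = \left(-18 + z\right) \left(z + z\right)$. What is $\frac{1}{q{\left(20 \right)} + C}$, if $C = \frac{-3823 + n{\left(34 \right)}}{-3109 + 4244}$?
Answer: $\frac{227}{185593} \approx 0.0012231$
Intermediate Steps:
$n{\left(z \right)} = 2 z \left(-18 + z\right)$ ($n{\left(z \right)} = \left(-18 + z\right) 2 z = 2 z \left(-18 + z\right)$)
$q{\left(f \right)} = f + 2 f^{2}$ ($q{\left(f \right)} = \left(f^{2} + f^{2}\right) + f = 2 f^{2} + f = f + 2 f^{2}$)
$C = - \frac{547}{227}$ ($C = \frac{-3823 + 2 \cdot 34 \left(-18 + 34\right)}{-3109 + 4244} = \frac{-3823 + 2 \cdot 34 \cdot 16}{1135} = \left(-3823 + 1088\right) \frac{1}{1135} = \left(-2735\right) \frac{1}{1135} = - \frac{547}{227} \approx -2.4097$)
$\frac{1}{q{\left(20 \right)} + C} = \frac{1}{20 \left(1 + 2 \cdot 20\right) - \frac{547}{227}} = \frac{1}{20 \left(1 + 40\right) - \frac{547}{227}} = \frac{1}{20 \cdot 41 - \frac{547}{227}} = \frac{1}{820 - \frac{547}{227}} = \frac{1}{\frac{185593}{227}} = \frac{227}{185593}$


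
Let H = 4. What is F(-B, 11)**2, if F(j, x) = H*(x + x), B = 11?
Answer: 7744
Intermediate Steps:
F(j, x) = 8*x (F(j, x) = 4*(x + x) = 4*(2*x) = 8*x)
F(-B, 11)**2 = (8*11)**2 = 88**2 = 7744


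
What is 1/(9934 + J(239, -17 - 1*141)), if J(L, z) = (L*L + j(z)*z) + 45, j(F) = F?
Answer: 1/92064 ≈ 1.0862e-5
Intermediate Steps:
J(L, z) = 45 + L² + z² (J(L, z) = (L*L + z*z) + 45 = (L² + z²) + 45 = 45 + L² + z²)
1/(9934 + J(239, -17 - 1*141)) = 1/(9934 + (45 + 239² + (-17 - 1*141)²)) = 1/(9934 + (45 + 57121 + (-17 - 141)²)) = 1/(9934 + (45 + 57121 + (-158)²)) = 1/(9934 + (45 + 57121 + 24964)) = 1/(9934 + 82130) = 1/92064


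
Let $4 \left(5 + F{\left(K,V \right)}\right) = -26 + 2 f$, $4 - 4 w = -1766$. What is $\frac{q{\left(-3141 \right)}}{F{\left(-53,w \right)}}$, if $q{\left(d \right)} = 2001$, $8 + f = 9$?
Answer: $- \frac{2001}{11} \approx -181.91$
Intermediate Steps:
$f = 1$ ($f = -8 + 9 = 1$)
$w = \frac{885}{2}$ ($w = 1 - - \frac{883}{2} = 1 + \frac{883}{2} = \frac{885}{2} \approx 442.5$)
$F{\left(K,V \right)} = -11$ ($F{\left(K,V \right)} = -5 + \frac{-26 + 2 \cdot 1}{4} = -5 + \frac{-26 + 2}{4} = -5 + \frac{1}{4} \left(-24\right) = -5 - 6 = -11$)
$\frac{q{\left(-3141 \right)}}{F{\left(-53,w \right)}} = \frac{2001}{-11} = 2001 \left(- \frac{1}{11}\right) = - \frac{2001}{11}$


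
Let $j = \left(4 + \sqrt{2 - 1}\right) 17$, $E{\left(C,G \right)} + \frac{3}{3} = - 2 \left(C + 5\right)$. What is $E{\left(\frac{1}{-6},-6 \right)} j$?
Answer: $- \frac{2720}{3} \approx -906.67$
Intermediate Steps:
$E{\left(C,G \right)} = -11 - 2 C$ ($E{\left(C,G \right)} = -1 - 2 \left(C + 5\right) = -1 - 2 \left(5 + C\right) = -1 - \left(10 + 2 C\right) = -11 - 2 C$)
$j = 85$ ($j = \left(4 + \sqrt{1}\right) 17 = \left(4 + 1\right) 17 = 5 \cdot 17 = 85$)
$E{\left(\frac{1}{-6},-6 \right)} j = \left(-11 - \frac{2}{-6}\right) 85 = \left(-11 - - \frac{1}{3}\right) 85 = \left(-11 + \frac{1}{3}\right) 85 = \left(- \frac{32}{3}\right) 85 = - \frac{2720}{3}$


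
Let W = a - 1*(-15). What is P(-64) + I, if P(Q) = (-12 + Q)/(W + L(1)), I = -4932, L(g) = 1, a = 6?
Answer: -54290/11 ≈ -4935.5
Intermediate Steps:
W = 21 (W = 6 - 1*(-15) = 6 + 15 = 21)
P(Q) = -6/11 + Q/22 (P(Q) = (-12 + Q)/(21 + 1) = (-12 + Q)/22 = (-12 + Q)*(1/22) = -6/11 + Q/22)
P(-64) + I = (-6/11 + (1/22)*(-64)) - 4932 = (-6/11 - 32/11) - 4932 = -38/11 - 4932 = -54290/11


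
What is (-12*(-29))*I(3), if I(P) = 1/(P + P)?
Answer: 58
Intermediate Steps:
I(P) = 1/(2*P)
(-12*(-29))*I(3) = (-12*(-29))*((½)/3) = 348*((½)*(⅓)) = 348*(⅙) = 58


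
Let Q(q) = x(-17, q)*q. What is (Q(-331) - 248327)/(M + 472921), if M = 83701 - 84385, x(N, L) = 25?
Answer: -256602/472237 ≈ -0.54338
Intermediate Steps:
M = -684
Q(q) = 25*q
(Q(-331) - 248327)/(M + 472921) = (25*(-331) - 248327)/(-684 + 472921) = (-8275 - 248327)/472237 = -256602*1/472237 = -256602/472237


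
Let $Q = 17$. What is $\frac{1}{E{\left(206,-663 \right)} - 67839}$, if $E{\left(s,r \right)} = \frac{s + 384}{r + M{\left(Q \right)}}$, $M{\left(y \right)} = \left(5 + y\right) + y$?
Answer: $- \frac{312}{21166063} \approx -1.4741 \cdot 10^{-5}$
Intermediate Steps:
$M{\left(y \right)} = 5 + 2 y$
$E{\left(s,r \right)} = \frac{384 + s}{39 + r}$ ($E{\left(s,r \right)} = \frac{s + 384}{r + \left(5 + 2 \cdot 17\right)} = \frac{384 + s}{r + \left(5 + 34\right)} = \frac{384 + s}{r + 39} = \frac{384 + s}{39 + r}$)
$\frac{1}{E{\left(206,-663 \right)} - 67839} = \frac{1}{\frac{384 + 206}{39 - 663} - 67839} = \frac{1}{\frac{1}{-624} \cdot 590 - 67839} = \frac{1}{\left(- \frac{1}{624}\right) 590 - 67839} = \frac{1}{- \frac{295}{312} - 67839} = \frac{1}{- \frac{21166063}{312}} = - \frac{312}{21166063}$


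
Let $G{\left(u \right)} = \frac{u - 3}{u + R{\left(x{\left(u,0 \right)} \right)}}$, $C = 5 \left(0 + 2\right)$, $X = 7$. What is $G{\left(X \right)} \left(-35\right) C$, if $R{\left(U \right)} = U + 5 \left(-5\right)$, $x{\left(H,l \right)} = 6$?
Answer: $\frac{350}{3} \approx 116.67$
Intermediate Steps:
$R{\left(U \right)} = -25 + U$ ($R{\left(U \right)} = U - 25 = -25 + U$)
$C = 10$ ($C = 5 \cdot 2 = 10$)
$G{\left(u \right)} = \frac{-3 + u}{-19 + u}$ ($G{\left(u \right)} = \frac{u - 3}{u + \left(-25 + 6\right)} = \frac{-3 + u}{u - 19} = \frac{-3 + u}{-19 + u}$)
$G{\left(X \right)} \left(-35\right) C = \frac{-3 + 7}{-19 + 7} \left(-35\right) 10 = \frac{1}{-12} \cdot 4 \left(-35\right) 10 = \left(- \frac{1}{12}\right) 4 \left(-35\right) 10 = \left(- \frac{1}{3}\right) \left(-35\right) 10 = \frac{35}{3} \cdot 10 = \frac{350}{3}$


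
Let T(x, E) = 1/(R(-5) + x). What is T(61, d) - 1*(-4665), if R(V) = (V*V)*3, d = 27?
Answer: 634441/136 ≈ 4665.0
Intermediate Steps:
R(V) = 3*V**2 (R(V) = V**2*3 = 3*V**2)
T(x, E) = 1/(75 + x) (T(x, E) = 1/(3*(-5)**2 + x) = 1/(3*25 + x) = 1/(75 + x))
T(61, d) - 1*(-4665) = 1/(75 + 61) - 1*(-4665) = 1/136 + 4665 = 634441/136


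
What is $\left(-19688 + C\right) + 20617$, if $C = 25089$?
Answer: $26018$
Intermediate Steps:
$\left(-19688 + C\right) + 20617 = \left(-19688 + 25089\right) + 20617 = 5401 + 20617 = 26018$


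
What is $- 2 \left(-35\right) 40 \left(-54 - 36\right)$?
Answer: $-252000$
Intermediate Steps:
$- 2 \left(-35\right) 40 \left(-54 - 36\right) = - 2 \left(\left(-1400\right) \left(-90\right)\right) = \left(-2\right) 126000 = -252000$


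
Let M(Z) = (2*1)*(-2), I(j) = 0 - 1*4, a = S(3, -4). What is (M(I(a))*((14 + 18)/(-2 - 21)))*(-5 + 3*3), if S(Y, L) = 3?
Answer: 512/23 ≈ 22.261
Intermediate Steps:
a = 3
I(j) = -4 (I(j) = 0 - 4 = -4)
M(Z) = -4 (M(Z) = 2*(-2) = -4)
(M(I(a))*((14 + 18)/(-2 - 21)))*(-5 + 3*3) = (-4*(14 + 18)/(-2 - 21))*(-5 + 3*3) = (-128/(-23))*(-5 + 9) = -128*(-1)/23*4 = -4*(-32/23)*4 = (128/23)*4 = 512/23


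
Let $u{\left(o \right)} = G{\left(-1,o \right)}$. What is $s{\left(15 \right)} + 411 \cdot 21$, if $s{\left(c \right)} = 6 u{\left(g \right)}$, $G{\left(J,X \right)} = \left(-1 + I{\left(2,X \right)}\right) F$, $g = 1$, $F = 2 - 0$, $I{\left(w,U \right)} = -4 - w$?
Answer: $8547$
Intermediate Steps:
$F = 2$ ($F = 2 + 0 = 2$)
$G{\left(J,X \right)} = -14$ ($G{\left(J,X \right)} = \left(-1 - 6\right) 2 = \left(-7\right) 2 = -14$)
$u{\left(o \right)} = -14$
$s{\left(c \right)} = -84$ ($s{\left(c \right)} = 6 \left(-14\right) = -84$)
$s{\left(15 \right)} + 411 \cdot 21 = -84 + 411 \cdot 21 = -84 + 8631 = 8547$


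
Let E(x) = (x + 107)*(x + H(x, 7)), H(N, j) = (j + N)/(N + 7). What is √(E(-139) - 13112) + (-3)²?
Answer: 9 + 2*I*√2174 ≈ 9.0 + 93.252*I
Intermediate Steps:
H(N, j) = (N + j)/(7 + N)
E(x) = (1 + x)*(107 + x) (E(x) = (x + 107)*(x + (x + 7)/(7 + x)) = (107 + x)*(x + (7 + x)/(7 + x)) = (107 + x)*(x + 1) = (107 + x)*(1 + x) = (1 + x)*(107 + x))
√(E(-139) - 13112) + (-3)² = √((107 + (-139)² + 108*(-139)) - 13112) + (-3)² = √((107 + 19321 - 15012) - 13112) + 9 = √(4416 - 13112) + 9 = √(-8696) + 9 = 2*I*√2174 + 9 = 9 + 2*I*√2174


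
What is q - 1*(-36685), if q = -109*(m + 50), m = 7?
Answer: 30472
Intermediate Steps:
q = -6213 (q = -109*(7 + 50) = -109*57 = -6213)
q - 1*(-36685) = -6213 - 1*(-36685) = -6213 + 36685 = 30472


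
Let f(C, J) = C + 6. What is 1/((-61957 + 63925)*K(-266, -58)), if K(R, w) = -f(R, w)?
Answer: 1/511680 ≈ 1.9543e-6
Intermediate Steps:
f(C, J) = 6 + C
K(R, w) = -6 - R (K(R, w) = -(6 + R) = -6 - R)
1/((-61957 + 63925)*K(-266, -58)) = 1/((-61957 + 63925)*(-6 - 1*(-266))) = 1/(1968*(-6 + 266)) = (1/1968)/260 = (1/1968)*(1/260) = 1/511680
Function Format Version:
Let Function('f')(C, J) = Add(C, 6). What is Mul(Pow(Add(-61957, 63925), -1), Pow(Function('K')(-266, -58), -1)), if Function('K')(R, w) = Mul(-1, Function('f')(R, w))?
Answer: Rational(1, 511680) ≈ 1.9543e-6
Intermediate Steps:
Function('f')(C, J) = Add(6, C)
Function('K')(R, w) = Add(-6, Mul(-1, R)) (Function('K')(R, w) = Mul(-1, Add(6, R)) = Add(-6, Mul(-1, R)))
Mul(Pow(Add(-61957, 63925), -1), Pow(Function('K')(-266, -58), -1)) = Mul(Pow(Add(-61957, 63925), -1), Pow(Add(-6, Mul(-1, -266)), -1)) = Mul(Pow(1968, -1), Pow(Add(-6, 266), -1)) = Mul(Rational(1, 1968), Pow(260, -1)) = Mul(Rational(1, 1968), Rational(1, 260)) = Rational(1, 511680)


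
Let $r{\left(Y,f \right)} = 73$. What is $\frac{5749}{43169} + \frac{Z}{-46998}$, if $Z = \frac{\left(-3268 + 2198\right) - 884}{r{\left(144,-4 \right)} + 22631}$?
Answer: $\frac{438179443831}{3290225832432} \approx 0.13318$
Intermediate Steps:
$Z = - \frac{977}{11352}$ ($Z = \frac{\left(-3268 + 2198\right) - 884}{73 + 22631} = \frac{-1070 - 884}{22704} = \left(-1954\right) \frac{1}{22704} = - \frac{977}{11352} \approx -0.086064$)
$\frac{5749}{43169} + \frac{Z}{-46998} = \frac{5749}{43169} - \frac{977}{11352 \left(-46998\right)} = 5749 \cdot \frac{1}{43169} - - \frac{977}{533521296} = \frac{5749}{43169} + \frac{977}{533521296} = \frac{438179443831}{3290225832432}$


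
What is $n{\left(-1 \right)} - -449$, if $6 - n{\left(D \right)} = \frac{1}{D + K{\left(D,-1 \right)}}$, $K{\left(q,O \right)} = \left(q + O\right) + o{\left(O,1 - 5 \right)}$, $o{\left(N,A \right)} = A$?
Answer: $\frac{3186}{7} \approx 455.14$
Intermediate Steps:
$K{\left(q,O \right)} = -4 + O + q$ ($K{\left(q,O \right)} = \left(q + O\right) + \left(1 - 5\right) = \left(O + q\right) - 4 = -4 + O + q$)
$n{\left(D \right)} = 6 - \frac{1}{-5 + 2 D}$ ($n{\left(D \right)} = 6 - \frac{1}{D - \left(5 - D\right)} = 6 - \frac{1}{D + \left(-5 + D\right)} = 6 - \frac{1}{-5 + 2 D}$)
$n{\left(-1 \right)} - -449 = \frac{-31 + 12 \left(-1\right)}{-5 + 2 \left(-1\right)} - -449 = \frac{-31 - 12}{-5 - 2} + 449 = \frac{1}{-7} \left(-43\right) + 449 = \left(- \frac{1}{7}\right) \left(-43\right) + 449 = \frac{43}{7} + 449 = \frac{3186}{7}$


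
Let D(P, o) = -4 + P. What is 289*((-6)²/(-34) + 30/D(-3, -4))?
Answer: -10812/7 ≈ -1544.6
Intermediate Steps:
289*((-6)²/(-34) + 30/D(-3, -4)) = 289*((-6)²/(-34) + 30/(-4 - 3)) = 289*(36*(-1/34) + 30/(-7)) = 289*(-18/17 + 30*(-⅐)) = 289*(-18/17 - 30/7) = 289*(-636/119) = -10812/7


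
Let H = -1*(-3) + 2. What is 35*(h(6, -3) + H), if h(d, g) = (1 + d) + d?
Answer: 630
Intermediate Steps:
h(d, g) = 1 + 2*d
H = 5 (H = 3 + 2 = 5)
35*(h(6, -3) + H) = 35*((1 + 2*6) + 5) = 35*((1 + 12) + 5) = 35*(13 + 5) = 35*18 = 630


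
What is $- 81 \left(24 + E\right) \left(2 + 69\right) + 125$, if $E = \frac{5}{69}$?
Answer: $- \frac{3181262}{23} \approx -1.3832 \cdot 10^{5}$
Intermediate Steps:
$E = \frac{5}{69}$ ($E = 5 \cdot \frac{1}{69} = \frac{5}{69} \approx 0.072464$)
$- 81 \left(24 + E\right) \left(2 + 69\right) + 125 = - 81 \left(24 + \frac{5}{69}\right) \left(2 + 69\right) + 125 = - 81 \cdot \frac{1661}{69} \cdot 71 + 125 = \left(-81\right) \frac{117931}{69} + 125 = - \frac{3184137}{23} + 125 = - \frac{3181262}{23}$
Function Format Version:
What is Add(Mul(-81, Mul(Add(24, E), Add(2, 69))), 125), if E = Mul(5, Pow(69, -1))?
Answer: Rational(-3181262, 23) ≈ -1.3832e+5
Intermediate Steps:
E = Rational(5, 69) (E = Mul(5, Rational(1, 69)) = Rational(5, 69) ≈ 0.072464)
Add(Mul(-81, Mul(Add(24, E), Add(2, 69))), 125) = Add(Mul(-81, Mul(Add(24, Rational(5, 69)), Add(2, 69))), 125) = Add(Mul(-81, Mul(Rational(1661, 69), 71)), 125) = Add(Mul(-81, Rational(117931, 69)), 125) = Add(Rational(-3184137, 23), 125) = Rational(-3181262, 23)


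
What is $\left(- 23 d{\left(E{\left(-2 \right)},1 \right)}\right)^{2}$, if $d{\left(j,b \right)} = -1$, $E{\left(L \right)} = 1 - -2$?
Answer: $529$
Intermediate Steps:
$E{\left(L \right)} = 3$ ($E{\left(L \right)} = 1 + 2 = 3$)
$\left(- 23 d{\left(E{\left(-2 \right)},1 \right)}\right)^{2} = \left(\left(-23\right) \left(-1\right)\right)^{2} = 23^{2} = 529$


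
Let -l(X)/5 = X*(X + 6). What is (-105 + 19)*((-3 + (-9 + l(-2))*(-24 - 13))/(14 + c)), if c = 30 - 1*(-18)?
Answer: 49450/31 ≈ 1595.2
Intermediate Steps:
l(X) = -5*X*(6 + X) (l(X) = -5*X*(X + 6) = -5*X*(6 + X))
c = 48 (c = 30 + 18 = 48)
(-105 + 19)*((-3 + (-9 + l(-2))*(-24 - 13))/(14 + c)) = (-105 + 19)*((-3 + (-9 - 5*(-2)*(6 - 2))*(-24 - 13))/(14 + 48)) = -86*(-3 + (-9 - 5*(-2)*4)*(-37))/62 = -86*(-3 + (-9 + 40)*(-37))/62 = -86*(-3 + 31*(-37))/62 = -86*(-3 - 1147)/62 = -(-98900)/62 = -86*(-575/31) = 49450/31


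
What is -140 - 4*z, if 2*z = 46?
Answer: -232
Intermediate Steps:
z = 23 (z = (½)*46 = 23)
-140 - 4*z = -140 - 4*23 = -140 - 92 = -232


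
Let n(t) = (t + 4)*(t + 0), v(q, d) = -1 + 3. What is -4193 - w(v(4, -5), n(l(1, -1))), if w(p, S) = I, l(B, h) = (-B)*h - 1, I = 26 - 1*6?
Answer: -4213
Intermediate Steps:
I = 20 (I = 26 - 6 = 20)
l(B, h) = -1 - B*h (l(B, h) = -B*h - 1 = -1 - B*h)
v(q, d) = 2
n(t) = t*(4 + t) (n(t) = (4 + t)*t = t*(4 + t))
w(p, S) = 20
-4193 - w(v(4, -5), n(l(1, -1))) = -4193 - 1*20 = -4193 - 20 = -4213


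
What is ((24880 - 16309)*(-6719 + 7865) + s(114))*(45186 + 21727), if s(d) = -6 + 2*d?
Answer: 657258830844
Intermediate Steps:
((24880 - 16309)*(-6719 + 7865) + s(114))*(45186 + 21727) = ((24880 - 16309)*(-6719 + 7865) + (-6 + 2*114))*(45186 + 21727) = (8571*1146 + (-6 + 228))*66913 = (9822366 + 222)*66913 = 9822588*66913 = 657258830844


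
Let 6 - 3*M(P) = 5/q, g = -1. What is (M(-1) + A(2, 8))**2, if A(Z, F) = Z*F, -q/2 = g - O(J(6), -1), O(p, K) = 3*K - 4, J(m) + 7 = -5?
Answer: 426409/1296 ≈ 329.02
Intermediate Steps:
J(m) = -12 (J(m) = -7 - 5 = -12)
O(p, K) = -4 + 3*K
q = -12 (q = -2*(-1 - (-4 + 3*(-1))) = -2*(-1 - (-4 - 3)) = -2*(-1 - 1*(-7)) = -2*(-1 + 7) = -2*6 = -12)
A(Z, F) = F*Z
M(P) = 77/36 (M(P) = 2 - 5/(3*(-12)) = 2 - 5*(-1)/(3*12) = 2 - 1/3*(-5/12) = 2 + 5/36 = 77/36)
(M(-1) + A(2, 8))**2 = (77/36 + 8*2)**2 = (77/36 + 16)**2 = (653/36)**2 = 426409/1296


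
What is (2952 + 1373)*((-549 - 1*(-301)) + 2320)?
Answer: 8961400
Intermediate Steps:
(2952 + 1373)*((-549 - 1*(-301)) + 2320) = 4325*((-549 + 301) + 2320) = 4325*(-248 + 2320) = 4325*2072 = 8961400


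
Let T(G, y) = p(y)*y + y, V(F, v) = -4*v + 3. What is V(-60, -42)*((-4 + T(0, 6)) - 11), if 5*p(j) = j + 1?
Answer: -513/5 ≈ -102.60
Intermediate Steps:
p(j) = 1/5 + j/5 (p(j) = (j + 1)/5 = (1 + j)/5 = 1/5 + j/5)
V(F, v) = 3 - 4*v
T(G, y) = y + y*(1/5 + y/5) (T(G, y) = (1/5 + y/5)*y + y = y*(1/5 + y/5) + y = y + y*(1/5 + y/5))
V(-60, -42)*((-4 + T(0, 6)) - 11) = (3 - 4*(-42))*((-4 + (1/5)*6*(6 + 6)) - 11) = (3 + 168)*((-4 + (1/5)*6*12) - 11) = 171*((-4 + 72/5) - 11) = 171*(52/5 - 11) = 171*(-3/5) = -513/5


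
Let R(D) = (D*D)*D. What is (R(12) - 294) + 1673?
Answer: 3107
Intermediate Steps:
R(D) = D**3 (R(D) = D**2*D = D**3)
(R(12) - 294) + 1673 = (12**3 - 294) + 1673 = (1728 - 294) + 1673 = 1434 + 1673 = 3107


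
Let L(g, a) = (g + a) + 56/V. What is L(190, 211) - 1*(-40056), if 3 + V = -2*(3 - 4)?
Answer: 40401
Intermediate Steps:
V = -1 (V = -3 - 2*(3 - 4) = -3 - 2*(-1) = -3 + 2 = -1)
L(g, a) = -56 + a + g (L(g, a) = (g + a) + 56/(-1) = (a + g) + 56*(-1) = (a + g) - 56 = -56 + a + g)
L(190, 211) - 1*(-40056) = (-56 + 211 + 190) - 1*(-40056) = 345 + 40056 = 40401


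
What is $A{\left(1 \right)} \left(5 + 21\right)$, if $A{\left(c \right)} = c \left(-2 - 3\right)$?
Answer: $-130$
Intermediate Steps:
$A{\left(c \right)} = - 5 c$ ($A{\left(c \right)} = c \left(-2 - 3\right) = c \left(-5\right) = - 5 c$)
$A{\left(1 \right)} \left(5 + 21\right) = \left(-5\right) 1 \left(5 + 21\right) = \left(-5\right) 26 = -130$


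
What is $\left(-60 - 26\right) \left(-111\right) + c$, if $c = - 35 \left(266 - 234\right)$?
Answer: $8426$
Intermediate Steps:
$c = -1120$ ($c = \left(-35\right) 32 = -1120$)
$\left(-60 - 26\right) \left(-111\right) + c = \left(-60 - 26\right) \left(-111\right) - 1120 = \left(-86\right) \left(-111\right) - 1120 = 9546 - 1120 = 8426$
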